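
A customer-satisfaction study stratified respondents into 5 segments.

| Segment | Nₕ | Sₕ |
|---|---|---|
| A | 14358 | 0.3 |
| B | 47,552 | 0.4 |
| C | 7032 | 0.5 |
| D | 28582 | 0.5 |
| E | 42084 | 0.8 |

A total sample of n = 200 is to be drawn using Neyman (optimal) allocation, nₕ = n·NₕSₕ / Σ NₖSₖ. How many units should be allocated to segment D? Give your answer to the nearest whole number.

A: NₕSₕ = 14358·0.3 = 4307.4
B: NₕSₕ = 47552·0.4 = 19020.8
C: NₕSₕ = 7032·0.5 = 3516
D: NₕSₕ = 28582·0.5 = 14291
E: NₕSₕ = 42084·0.8 = 33667.2
Σ NₕSₕ = 74802.4.
n_D = 200·14291/74802.4 = 38.210... → 38.

38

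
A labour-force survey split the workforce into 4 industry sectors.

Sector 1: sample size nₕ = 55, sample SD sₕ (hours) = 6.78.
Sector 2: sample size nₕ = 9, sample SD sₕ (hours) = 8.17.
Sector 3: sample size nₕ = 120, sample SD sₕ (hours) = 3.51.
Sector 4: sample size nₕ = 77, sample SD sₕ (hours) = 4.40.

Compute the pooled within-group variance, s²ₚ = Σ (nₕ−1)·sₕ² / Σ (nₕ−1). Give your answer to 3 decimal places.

1: (55−1)·6.78² = 54·45.9684 = 2482.2936
2: (9−1)·8.17² = 8·66.7489 = 533.9912
3: (120−1)·3.51² = 119·12.3201 = 1466.0919
4: (77−1)·4.40² = 76·19.36 = 1471.36
Numerator = 5953.7367; denominator = Σ(nₕ−1) = 257.
s²ₚ = 5953.7367/257 = 23.16629... → 23.166.

23.166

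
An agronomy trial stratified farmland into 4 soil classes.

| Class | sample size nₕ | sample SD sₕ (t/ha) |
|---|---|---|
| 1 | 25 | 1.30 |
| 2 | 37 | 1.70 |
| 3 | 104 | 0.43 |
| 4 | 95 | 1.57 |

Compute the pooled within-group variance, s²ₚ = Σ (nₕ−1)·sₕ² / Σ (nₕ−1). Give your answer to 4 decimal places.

1: (25−1)·1.30² = 24·1.69 = 40.56
2: (37−1)·1.70² = 36·2.89 = 104.04
3: (104−1)·0.43² = 103·0.1849 = 19.0447
4: (95−1)·1.57² = 94·2.4649 = 231.7006
Numerator = 395.3453; denominator = Σ(nₕ−1) = 257.
s²ₚ = 395.3453/257 = 1.538309... → 1.5383.

1.5383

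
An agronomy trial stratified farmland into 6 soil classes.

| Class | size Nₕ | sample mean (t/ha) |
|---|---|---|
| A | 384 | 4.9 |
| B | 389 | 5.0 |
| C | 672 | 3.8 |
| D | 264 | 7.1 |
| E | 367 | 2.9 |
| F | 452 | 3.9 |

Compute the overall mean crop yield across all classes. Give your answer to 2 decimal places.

x̄_st = (Σ Nₕx̄ₕ) / (Σ Nₕ) = (384·4.9 + 389·5.0 + 672·3.8 + 264·7.1 + 367·2.9 + 452·3.9) / 2528
= 11081.7 / 2528 = 4.3836... → 4.38.

4.38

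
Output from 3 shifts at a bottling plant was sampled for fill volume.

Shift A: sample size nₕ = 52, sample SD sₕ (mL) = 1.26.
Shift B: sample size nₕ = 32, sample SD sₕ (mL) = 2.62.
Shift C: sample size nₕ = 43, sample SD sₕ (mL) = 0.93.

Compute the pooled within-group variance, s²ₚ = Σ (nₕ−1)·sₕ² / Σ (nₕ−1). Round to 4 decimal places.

2.6620

Degrees of freedom: 51 + 31 + 42 = 124.
Σ(nₕ−1)sₕ² = 51·1.5876 + 31·6.8644 + 42·0.8649 = 330.0898.
s²ₚ = 330.0898 / 124 = 2.662015... → 2.6620.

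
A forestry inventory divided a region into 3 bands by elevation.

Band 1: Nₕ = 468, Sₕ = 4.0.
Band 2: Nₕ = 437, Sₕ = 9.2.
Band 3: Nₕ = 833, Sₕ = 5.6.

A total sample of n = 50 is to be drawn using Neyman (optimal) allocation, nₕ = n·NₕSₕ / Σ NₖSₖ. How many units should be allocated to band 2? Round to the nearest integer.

1: NₕSₕ = 468·4.0 = 1872
2: NₕSₕ = 437·9.2 = 4020.4
3: NₕSₕ = 833·5.6 = 4664.8
Σ NₕSₕ = 10557.2.
n_2 = 50·4020.4/10557.2 = 19.041... → 19.

19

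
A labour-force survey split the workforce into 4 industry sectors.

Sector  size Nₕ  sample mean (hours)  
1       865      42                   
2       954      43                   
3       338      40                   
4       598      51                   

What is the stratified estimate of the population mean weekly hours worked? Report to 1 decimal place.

N = 2755; weights Wₕ = Nₕ/N = (0.3140, 0.3463, 0.1227, 0.2171).
x̄_st = Σ Wₕ·x̄ₕ = 0.3140·42 + 0.3463·43 + 0.1227·40 + 0.2171·51 ≈ 44.054...
→ 44.1.

44.1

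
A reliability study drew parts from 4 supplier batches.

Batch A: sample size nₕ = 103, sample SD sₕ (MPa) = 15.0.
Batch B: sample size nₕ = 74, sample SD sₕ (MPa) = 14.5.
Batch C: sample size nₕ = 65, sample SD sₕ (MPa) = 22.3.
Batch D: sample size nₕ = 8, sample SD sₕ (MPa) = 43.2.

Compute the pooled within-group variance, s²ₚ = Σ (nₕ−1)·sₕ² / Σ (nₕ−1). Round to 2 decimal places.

338.16

A: (103−1)·15.0² = 102·225 = 22950
B: (74−1)·14.5² = 73·210.25 = 15348.25
C: (65−1)·22.3² = 64·497.29 = 31826.56
D: (8−1)·43.2² = 7·1866.24 = 13063.68
Numerator = 83188.49; denominator = Σ(nₕ−1) = 246.
s²ₚ = 83188.49/246 = 338.1646... → 338.16.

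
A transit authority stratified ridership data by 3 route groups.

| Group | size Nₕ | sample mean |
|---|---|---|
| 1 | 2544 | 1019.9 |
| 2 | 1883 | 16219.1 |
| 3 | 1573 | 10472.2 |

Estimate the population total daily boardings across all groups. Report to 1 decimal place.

49607961.5

Estimate total by summing Nₕ·x̄ₕ over strata.
2544·1019.9 + 1883·16219.1 + 1573·10472.2 = 2594625.6 + 30540565.3 + 16472770.6 = 49607961.5.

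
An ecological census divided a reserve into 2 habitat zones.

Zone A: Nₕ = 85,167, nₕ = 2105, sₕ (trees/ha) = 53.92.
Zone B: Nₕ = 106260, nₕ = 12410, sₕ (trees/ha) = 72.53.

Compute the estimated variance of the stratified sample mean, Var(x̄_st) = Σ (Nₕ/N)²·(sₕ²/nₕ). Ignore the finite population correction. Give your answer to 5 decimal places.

N = 191427. Term for each stratum: Wₕ²sₕ²/nₕ.
Var(x̄_st) = 0.27339085 + 0.13061613 = 0.40400698 → 0.40401.

0.40401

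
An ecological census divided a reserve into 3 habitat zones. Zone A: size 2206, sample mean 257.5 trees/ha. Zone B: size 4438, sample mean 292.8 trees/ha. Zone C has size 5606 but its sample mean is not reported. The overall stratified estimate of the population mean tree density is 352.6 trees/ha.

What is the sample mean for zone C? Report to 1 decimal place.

N = 2206 + 4438 + 5606 = 12250.
Overall total = μ·N = 352.6·12250 = 4319350.
Subtract the known strata: 2206·257.5 + 4438·292.8 = 1867491.4.
Remaining total for zone C: 4319350 − 1867491.4 = 2451858.6.
Divide by its size: 2451858.6 / 5606 = 437.363... → 437.4.

437.4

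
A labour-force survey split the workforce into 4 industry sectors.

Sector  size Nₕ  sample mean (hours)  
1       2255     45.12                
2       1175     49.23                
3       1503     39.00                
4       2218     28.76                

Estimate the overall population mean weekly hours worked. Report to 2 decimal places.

39.43

x̄_st = (Σ Nₕx̄ₕ) / (Σ Nₕ) = (2255·45.12 + 1175·49.23 + 1503·39.00 + 2218·28.76) / 7151
= 281997.53 / 7151 = 39.4347... → 39.43.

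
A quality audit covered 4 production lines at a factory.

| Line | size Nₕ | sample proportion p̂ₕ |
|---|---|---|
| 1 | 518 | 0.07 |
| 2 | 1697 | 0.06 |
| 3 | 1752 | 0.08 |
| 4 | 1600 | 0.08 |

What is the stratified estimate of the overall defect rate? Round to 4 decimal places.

0.0730

N = 518 + 1697 + 1752 + 1600 = 5567.
Overall proportion = Σ (Nₕ/N)·p̂ₕ.
Σ Nₕp̂ₕ = 36.26 + 101.82 + 140.16 + 128 = 406.24.
406.24 / 5567 = 0.072973... → 0.0730.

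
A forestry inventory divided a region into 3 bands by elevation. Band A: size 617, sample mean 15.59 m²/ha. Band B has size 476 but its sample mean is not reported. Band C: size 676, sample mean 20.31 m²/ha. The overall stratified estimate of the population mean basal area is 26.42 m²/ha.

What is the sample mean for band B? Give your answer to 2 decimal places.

Σ Nₕx̄ₕ = N·μ, so 476·x̄_B = 1769·26.42 − (617·15.59 + 676·20.31).
= 46736.98 − 23348.59 = 23388.39.
x̄_B = 23388.39 / 476 = 49.1353... → 49.14.

49.14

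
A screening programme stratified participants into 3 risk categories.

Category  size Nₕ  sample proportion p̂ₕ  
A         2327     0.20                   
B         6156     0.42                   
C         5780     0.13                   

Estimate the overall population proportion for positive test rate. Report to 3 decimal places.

Wₕ = Nₕ/N with N = 14263: 0.1631, 0.4316, 0.4052.
p̂_st = 0.1631·0.20 + 0.4316·0.42 + 0.4052·0.13 ≈ 0.26659... → 0.267.

0.267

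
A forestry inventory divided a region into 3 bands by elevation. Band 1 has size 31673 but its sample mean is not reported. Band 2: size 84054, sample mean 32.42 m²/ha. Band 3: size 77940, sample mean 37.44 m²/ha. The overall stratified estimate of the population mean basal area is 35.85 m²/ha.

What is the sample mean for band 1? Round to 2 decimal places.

41.04

Σ Nₕx̄ₕ = N·μ, so 31673·x̄_1 = 193667·35.85 − (84054·32.42 + 77940·37.44).
= 6942961.95 − 5643104.28 = 1299857.67.
x̄_1 = 1299857.67 / 31673 = 41.0399... → 41.04.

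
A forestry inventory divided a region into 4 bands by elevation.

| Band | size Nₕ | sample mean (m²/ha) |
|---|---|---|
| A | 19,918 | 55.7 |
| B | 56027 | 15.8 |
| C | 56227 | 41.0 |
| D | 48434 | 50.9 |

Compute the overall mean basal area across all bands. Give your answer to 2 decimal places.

N = 19918 + 56027 + 56227 + 48434 = 180606.
Overall mean = Σ (Nₕ/N)·x̄ₕ — weight by population share, not a simple average.
Σ Nₕx̄ₕ = 19918·55.7 + 56027·15.8 + 56227·41.0 + 48434·50.9 = 1109432.6 + 885226.6 + 2305307 + 2465290.6 = 6765256.8.
Divide by N: 6765256.8 / 180606 = 37.4586... → 37.46.

37.46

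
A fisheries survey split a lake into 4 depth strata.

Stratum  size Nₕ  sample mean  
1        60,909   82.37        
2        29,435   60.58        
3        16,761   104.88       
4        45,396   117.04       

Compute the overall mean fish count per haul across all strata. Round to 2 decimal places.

90.96

x̄_st = (Σ Nₕx̄ₕ) / (Σ Nₕ) = (60909·82.37 + 29435·60.58 + 16761·104.88 + 45396·117.04) / 152501
= 13871288.15 / 152501 = 90.9587... → 90.96.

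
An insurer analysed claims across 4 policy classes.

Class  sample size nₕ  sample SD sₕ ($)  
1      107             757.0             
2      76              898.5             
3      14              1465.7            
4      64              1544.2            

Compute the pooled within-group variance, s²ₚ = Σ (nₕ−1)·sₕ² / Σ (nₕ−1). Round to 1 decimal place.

1: (107−1)·757.0² = 106·573049 = 60743194
2: (76−1)·898.5² = 75·807302.25 = 60547668.75
3: (14−1)·1465.7² = 13·2148276.49 = 27927594.37
4: (64−1)·1544.2² = 63·2384553.64 = 150226879.32
Numerator = 299445336.44; denominator = Σ(nₕ−1) = 257.
s²ₚ = 299445336.44/257 = 1165156.951... → 1165157.0.

1165157.0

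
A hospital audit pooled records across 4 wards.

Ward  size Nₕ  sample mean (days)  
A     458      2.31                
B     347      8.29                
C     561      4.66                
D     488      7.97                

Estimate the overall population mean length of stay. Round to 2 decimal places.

N = 1854; weights Wₕ = Nₕ/N = (0.2470, 0.1872, 0.3026, 0.2632).
x̄_st = Σ Wₕ·x̄ₕ = 0.2470·2.31 + 0.1872·8.29 + 0.3026·4.66 + 0.2632·7.97 ≈ 5.6301...
→ 5.63.

5.63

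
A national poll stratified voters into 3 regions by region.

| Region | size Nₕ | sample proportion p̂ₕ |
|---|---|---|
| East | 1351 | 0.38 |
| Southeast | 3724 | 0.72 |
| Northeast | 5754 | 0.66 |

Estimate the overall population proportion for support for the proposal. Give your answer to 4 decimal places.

0.6457

Wₕ = Nₕ/N with N = 10829: 0.1248, 0.3439, 0.5314.
p̂_st = 0.1248·0.38 + 0.3439·0.72 + 0.5314·0.66 ≈ 0.645701... → 0.6457.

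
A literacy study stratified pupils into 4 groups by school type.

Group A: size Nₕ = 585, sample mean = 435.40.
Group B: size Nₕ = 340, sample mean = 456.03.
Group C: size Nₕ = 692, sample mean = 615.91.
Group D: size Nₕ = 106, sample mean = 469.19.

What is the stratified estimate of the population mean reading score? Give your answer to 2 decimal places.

514.05

N = 1723; weights Wₕ = Nₕ/N = (0.3395, 0.1973, 0.4016, 0.0615).
x̄_st = Σ Wₕ·x̄ₕ = 0.3395·435.40 + 0.1973·456.03 + 0.4016·615.91 + 0.0615·469.19 ≈ 514.0470...
→ 514.05.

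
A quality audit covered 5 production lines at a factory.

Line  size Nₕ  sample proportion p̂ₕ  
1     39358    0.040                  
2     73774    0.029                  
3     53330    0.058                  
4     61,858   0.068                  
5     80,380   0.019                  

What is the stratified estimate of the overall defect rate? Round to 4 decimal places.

Wₕ = Nₕ/N with N = 308700: 0.1275, 0.2390, 0.1728, 0.2004, 0.2604.
p̂_st = 0.1275·0.040 + 0.2390·0.029 + 0.1728·0.058 + 0.2004·0.068 + 0.2604·0.019 ≈ 0.040623... → 0.0406.

0.0406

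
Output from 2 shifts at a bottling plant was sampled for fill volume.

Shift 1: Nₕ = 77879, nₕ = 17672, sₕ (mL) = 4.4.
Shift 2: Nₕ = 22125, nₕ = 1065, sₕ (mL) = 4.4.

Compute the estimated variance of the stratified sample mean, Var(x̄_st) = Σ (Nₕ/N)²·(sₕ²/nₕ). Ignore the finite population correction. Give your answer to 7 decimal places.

N = 100004. Term for each stratum: Wₕ²sₕ²/nₕ.
Var(x̄_st) = 0.0006643939 + 0.0008897901 = 0.0015541840 → 0.0015542.

0.0015542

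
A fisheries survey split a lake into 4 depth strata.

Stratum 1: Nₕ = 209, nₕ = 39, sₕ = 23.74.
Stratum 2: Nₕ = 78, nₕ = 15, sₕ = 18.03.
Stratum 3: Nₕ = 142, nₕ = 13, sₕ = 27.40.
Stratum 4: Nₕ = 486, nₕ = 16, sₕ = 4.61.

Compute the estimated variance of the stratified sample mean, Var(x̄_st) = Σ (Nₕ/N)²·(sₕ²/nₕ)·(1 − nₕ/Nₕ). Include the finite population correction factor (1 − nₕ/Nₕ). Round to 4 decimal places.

N = 915. Term for each stratum: Wₕ²sₕ²/nₕ·(1−nₕ/Nₕ).
Var(x̄_st) = 0.6132673 + 0.1272018 + 1.2635535 + 0.3623880 = 2.3664106 → 2.3664.

2.3664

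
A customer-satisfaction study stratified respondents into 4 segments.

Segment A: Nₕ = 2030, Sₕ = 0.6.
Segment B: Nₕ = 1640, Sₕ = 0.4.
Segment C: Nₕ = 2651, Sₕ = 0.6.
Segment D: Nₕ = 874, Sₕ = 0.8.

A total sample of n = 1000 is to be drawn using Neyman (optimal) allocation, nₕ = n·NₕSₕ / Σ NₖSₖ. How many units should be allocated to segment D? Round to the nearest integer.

168

A: NₕSₕ = 2030·0.6 = 1218
B: NₕSₕ = 1640·0.4 = 656
C: NₕSₕ = 2651·0.6 = 1590.6
D: NₕSₕ = 874·0.8 = 699.2
Σ NₕSₕ = 4163.8.
n_D = 1000·699.2/4163.8 = 167.924... → 168.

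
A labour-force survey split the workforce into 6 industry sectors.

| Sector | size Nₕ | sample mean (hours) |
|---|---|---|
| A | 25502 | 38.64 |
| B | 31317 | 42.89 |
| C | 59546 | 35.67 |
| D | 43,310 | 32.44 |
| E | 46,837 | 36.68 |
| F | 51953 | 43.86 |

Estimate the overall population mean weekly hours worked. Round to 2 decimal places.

38.13

N = 25502 + 31317 + 59546 + 43310 + 46837 + 51953 = 258465.
The stratified mean weights each stratum mean by its population share Nₕ/N.
Σ Nₕx̄ₕ = 25502·38.64 + 31317·42.89 + 59546·35.67 + 43310·32.44 + 46837·36.68 + 51953·43.86 = 985397.28 + 1343186.13 + 2124005.82 + 1404976.4 + 1717981.16 + 2278658.58 = 9854205.37.
Divide by N: 9854205.37 / 258465 = 38.1259... → 38.13.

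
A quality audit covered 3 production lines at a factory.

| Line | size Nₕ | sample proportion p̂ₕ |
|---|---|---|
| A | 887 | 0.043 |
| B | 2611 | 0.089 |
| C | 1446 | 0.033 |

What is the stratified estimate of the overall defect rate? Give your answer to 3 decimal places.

Wₕ = Nₕ/N with N = 4944: 0.1794, 0.5281, 0.2925.
p̂_st = 0.1794·0.043 + 0.5281·0.089 + 0.2925·0.033 ≈ 0.06437... → 0.064.

0.064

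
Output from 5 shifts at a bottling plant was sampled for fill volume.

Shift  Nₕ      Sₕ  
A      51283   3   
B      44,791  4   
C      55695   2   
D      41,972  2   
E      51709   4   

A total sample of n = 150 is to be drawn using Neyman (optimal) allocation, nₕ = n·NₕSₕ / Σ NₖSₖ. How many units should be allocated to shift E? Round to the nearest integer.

A: NₕSₕ = 51283·3 = 153849
B: NₕSₕ = 44791·4 = 179164
C: NₕSₕ = 55695·2 = 111390
D: NₕSₕ = 41972·2 = 83944
E: NₕSₕ = 51709·4 = 206836
Σ NₕSₕ = 735183.
n_E = 150·206836/735183 = 42.201... → 42.

42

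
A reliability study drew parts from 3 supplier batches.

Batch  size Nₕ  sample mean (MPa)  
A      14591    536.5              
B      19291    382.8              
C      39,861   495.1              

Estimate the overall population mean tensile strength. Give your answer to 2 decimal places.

x̄_st = (Σ Nₕx̄ₕ) / (Σ Nₕ) = (14591·536.5 + 19291·382.8 + 39861·495.1) / 73743
= 34947847.4 / 73743 = 473.9141... → 473.91.

473.91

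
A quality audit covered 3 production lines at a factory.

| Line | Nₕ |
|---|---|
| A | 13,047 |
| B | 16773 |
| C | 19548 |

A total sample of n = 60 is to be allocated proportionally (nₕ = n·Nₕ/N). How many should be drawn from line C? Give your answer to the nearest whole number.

Share of line C = 19548/49368 = 0.39596.
Allocate 60 × 0.39596 = 23.758... → 24.

24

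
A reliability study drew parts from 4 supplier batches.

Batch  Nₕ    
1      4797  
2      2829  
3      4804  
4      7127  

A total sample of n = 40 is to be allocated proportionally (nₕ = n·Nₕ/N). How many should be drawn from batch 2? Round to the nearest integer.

Share of batch 2 = 2829/19557 = 0.14465.
Allocate 40 × 0.14465 = 5.786... → 6.

6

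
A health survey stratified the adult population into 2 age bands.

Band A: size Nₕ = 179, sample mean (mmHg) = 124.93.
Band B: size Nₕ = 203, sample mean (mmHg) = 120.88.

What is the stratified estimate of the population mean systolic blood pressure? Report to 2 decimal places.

N = 179 + 203 = 382.
Weight each subgroup mean by Nₕ/N and sum.
Σ Nₕx̄ₕ = 179·124.93 + 203·120.88 = 22362.47 + 24538.64 = 46901.11.
Divide by N: 46901.11 / 382 = 122.7778... → 122.78.

122.78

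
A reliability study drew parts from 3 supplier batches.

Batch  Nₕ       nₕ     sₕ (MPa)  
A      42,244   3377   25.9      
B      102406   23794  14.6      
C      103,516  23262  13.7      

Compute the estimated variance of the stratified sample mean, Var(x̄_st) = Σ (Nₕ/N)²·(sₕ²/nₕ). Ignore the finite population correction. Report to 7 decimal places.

N = 248166; Wₕ = Nₕ/N.
batch A: (42244/248166)²·25.9²/3377 = 0.0057559097
batch B: (102406/248166)²·14.6²/23794 = 0.0015254729
batch C: (103516/248166)²·13.7²/23262 = 0.0014038622
Sum = 0.0086852448 → 0.0086852.

0.0086852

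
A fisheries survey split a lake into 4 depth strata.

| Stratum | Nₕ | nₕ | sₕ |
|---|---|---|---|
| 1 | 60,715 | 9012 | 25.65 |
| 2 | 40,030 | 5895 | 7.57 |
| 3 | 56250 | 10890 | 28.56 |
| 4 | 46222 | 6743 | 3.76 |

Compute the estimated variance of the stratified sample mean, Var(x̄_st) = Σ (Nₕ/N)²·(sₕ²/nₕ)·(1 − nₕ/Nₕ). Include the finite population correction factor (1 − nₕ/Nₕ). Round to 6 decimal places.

N = 203217. Term for each stratum: Wₕ²sₕ²/nₕ·(1−nₕ/Nₕ).
Var(x̄_st) = 0.005549390 + 0.000321642 + 0.004627688 + 0.000092644 = 0.010591364 → 0.010591.

0.010591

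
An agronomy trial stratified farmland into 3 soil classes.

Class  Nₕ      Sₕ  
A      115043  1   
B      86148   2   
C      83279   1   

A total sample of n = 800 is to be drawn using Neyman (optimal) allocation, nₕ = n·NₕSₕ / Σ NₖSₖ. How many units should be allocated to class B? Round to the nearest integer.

372

A: NₕSₕ = 115043·1 = 115043
B: NₕSₕ = 86148·2 = 172296
C: NₕSₕ = 83279·1 = 83279
Σ NₕSₕ = 370618.
n_B = 800·172296/370618 = 371.911... → 372.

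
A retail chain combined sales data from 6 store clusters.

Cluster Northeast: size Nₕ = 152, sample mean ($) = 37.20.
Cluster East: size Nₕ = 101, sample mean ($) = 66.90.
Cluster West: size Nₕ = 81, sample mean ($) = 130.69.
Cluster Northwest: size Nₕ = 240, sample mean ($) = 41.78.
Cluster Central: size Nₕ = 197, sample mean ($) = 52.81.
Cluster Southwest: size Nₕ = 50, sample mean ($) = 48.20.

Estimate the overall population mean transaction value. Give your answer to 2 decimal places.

55.83

N = 821; weights Wₕ = Nₕ/N = (0.1851, 0.1230, 0.0987, 0.2923, 0.2400, 0.0609).
x̄_st = Σ Wₕ·x̄ₕ = 0.1851·37.20 + 0.1230·66.90 + 0.0987·130.69 + 0.2923·41.78 + 0.2400·52.81 + 0.0609·48.20 ≈ 55.8319...
→ 55.83.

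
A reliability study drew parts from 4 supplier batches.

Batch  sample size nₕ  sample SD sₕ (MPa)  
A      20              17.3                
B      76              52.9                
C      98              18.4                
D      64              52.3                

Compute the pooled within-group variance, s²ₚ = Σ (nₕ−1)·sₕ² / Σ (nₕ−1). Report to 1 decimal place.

A: (20−1)·17.3² = 19·299.29 = 5686.51
B: (76−1)·52.9² = 75·2798.41 = 209880.75
C: (98−1)·18.4² = 97·338.56 = 32840.32
D: (64−1)·52.3² = 63·2735.29 = 172323.27
Numerator = 420730.85; denominator = Σ(nₕ−1) = 254.
s²ₚ = 420730.85/254 = 1656.421... → 1656.4.

1656.4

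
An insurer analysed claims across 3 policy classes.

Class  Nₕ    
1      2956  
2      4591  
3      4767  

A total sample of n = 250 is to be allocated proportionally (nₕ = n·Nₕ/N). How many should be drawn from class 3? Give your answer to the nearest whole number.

97

Share of class 3 = 4767/12314 = 0.38712.
Allocate 250 × 0.38712 = 96.780... → 97.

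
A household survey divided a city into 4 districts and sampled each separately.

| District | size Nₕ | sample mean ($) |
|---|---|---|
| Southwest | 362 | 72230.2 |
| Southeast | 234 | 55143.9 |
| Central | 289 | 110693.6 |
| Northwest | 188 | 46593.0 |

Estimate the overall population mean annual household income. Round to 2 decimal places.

N = 362 + 234 + 289 + 188 = 1073.
The stratified mean weights each stratum mean by its population share Nₕ/N.
Σ Nₕx̄ₕ = 362·72230.2 + 234·55143.9 + 289·110693.6 + 188·46593.0 = 26147332.4 + 12903672.6 + 31990450.4 + 8759484 = 79800939.4.
Divide by N: 79800939.4 / 1073 = 74371.7981... → 74371.80.

74371.80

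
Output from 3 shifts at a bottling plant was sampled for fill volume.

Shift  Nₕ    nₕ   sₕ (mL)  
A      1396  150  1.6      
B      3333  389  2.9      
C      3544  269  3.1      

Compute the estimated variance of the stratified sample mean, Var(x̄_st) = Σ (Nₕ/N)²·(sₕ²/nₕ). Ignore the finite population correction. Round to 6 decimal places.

N = 8273. Term for each stratum: Wₕ²sₕ²/nₕ.
Var(x̄_st) = 0.000485952 + 0.003509061 + 0.006555902 = 0.010550916 → 0.010551.

0.010551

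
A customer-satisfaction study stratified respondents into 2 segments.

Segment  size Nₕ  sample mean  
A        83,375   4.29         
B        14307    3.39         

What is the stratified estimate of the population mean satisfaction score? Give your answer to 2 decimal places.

4.16

x̄_st = (Σ Nₕx̄ₕ) / (Σ Nₕ) = (83375·4.29 + 14307·3.39) / 97682
= 406179.48 / 97682 = 4.1582... → 4.16.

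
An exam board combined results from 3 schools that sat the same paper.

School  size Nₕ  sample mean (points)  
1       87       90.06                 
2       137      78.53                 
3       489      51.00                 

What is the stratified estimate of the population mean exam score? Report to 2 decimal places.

N = 713; weights Wₕ = Nₕ/N = (0.1220, 0.1921, 0.6858).
x̄_st = Σ Wₕ·x̄ₕ = 0.1220·90.06 + 0.1921·78.53 + 0.6858·51.00 ≈ 61.0559...
→ 61.06.

61.06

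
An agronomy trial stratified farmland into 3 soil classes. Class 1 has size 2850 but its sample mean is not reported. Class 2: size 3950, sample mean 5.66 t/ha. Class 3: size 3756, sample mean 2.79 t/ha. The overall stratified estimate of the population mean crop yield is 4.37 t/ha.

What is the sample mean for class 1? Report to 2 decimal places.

4.66

Σ Nₕx̄ₕ = N·μ, so 2850·x̄_1 = 10556·4.37 − (3950·5.66 + 3756·2.79).
= 46129.72 − 32836.24 = 13293.48.
x̄_1 = 13293.48 / 2850 = 4.6644... → 4.66.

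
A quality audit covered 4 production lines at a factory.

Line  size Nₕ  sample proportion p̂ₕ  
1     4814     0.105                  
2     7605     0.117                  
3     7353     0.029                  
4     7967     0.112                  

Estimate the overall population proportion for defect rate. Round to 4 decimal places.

0.0902

Wₕ = Nₕ/N with N = 27739: 0.1735, 0.2742, 0.2651, 0.2872.
p̂_st = 0.1735·0.105 + 0.2742·0.117 + 0.2651·0.029 + 0.2872·0.112 ≈ 0.090155... → 0.0902.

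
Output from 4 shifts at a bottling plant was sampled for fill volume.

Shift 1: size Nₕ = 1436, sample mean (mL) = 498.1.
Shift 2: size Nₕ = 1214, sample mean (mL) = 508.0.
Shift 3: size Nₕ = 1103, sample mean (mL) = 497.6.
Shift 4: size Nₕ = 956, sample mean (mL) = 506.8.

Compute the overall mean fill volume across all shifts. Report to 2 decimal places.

502.30

N = 1436 + 1214 + 1103 + 956 = 4709.
Overall mean = Σ (Nₕ/N)·x̄ₕ — weight by population share, not a simple average.
Σ Nₕx̄ₕ = 1436·498.1 + 1214·508.0 + 1103·497.6 + 956·506.8 = 715271.6 + 616712 + 548852.8 + 484500.8 = 2365337.2.
Divide by N: 2365337.2 / 4709 = 502.3014... → 502.30.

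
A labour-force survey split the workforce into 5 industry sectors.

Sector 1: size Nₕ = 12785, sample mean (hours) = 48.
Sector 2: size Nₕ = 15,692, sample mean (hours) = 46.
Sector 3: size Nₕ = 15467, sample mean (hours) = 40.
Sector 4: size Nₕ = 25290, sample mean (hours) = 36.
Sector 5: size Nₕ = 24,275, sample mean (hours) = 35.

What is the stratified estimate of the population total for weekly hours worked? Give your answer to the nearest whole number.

3714257

Estimate total by summing Nₕ·x̄ₕ over strata.
12785·48 + 15692·46 + 15467·40 + 25290·36 + 24275·35 = 613680 + 721832 + 618680 + 910440 + 849625 = 3714257.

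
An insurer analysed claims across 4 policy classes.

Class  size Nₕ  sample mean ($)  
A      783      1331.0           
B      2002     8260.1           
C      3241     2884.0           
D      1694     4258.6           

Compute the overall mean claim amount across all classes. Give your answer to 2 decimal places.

4422.28

N = 783 + 2002 + 3241 + 1694 = 7720.
Overall mean = Σ (Nₕ/N)·x̄ₕ — weight by population share, not a simple average.
Σ Nₕx̄ₕ = 783·1331.0 + 2002·8260.1 + 3241·2884.0 + 1694·4258.6 = 1042173 + 16536720.2 + 9347044 + 7214068.4 = 34140005.6.
Divide by N: 34140005.6 / 7720 = 4422.2805... → 4422.28.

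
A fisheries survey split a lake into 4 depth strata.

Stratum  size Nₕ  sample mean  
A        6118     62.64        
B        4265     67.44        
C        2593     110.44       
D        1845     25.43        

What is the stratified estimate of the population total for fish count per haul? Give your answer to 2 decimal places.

A: 6118·62.64 = 383231.52
B: 4265·67.44 = 287631.6
C: 2593·110.44 = 286370.92
D: 1845·25.43 = 46918.35
τ̂ = Σ Nₕx̄ₕ = 1004152.39.

1004152.39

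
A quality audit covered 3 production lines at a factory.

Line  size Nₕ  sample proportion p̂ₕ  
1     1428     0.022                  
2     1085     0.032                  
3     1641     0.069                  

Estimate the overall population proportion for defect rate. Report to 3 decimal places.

Wₕ = Nₕ/N with N = 4154: 0.3438, 0.2612, 0.3950.
p̂_st = 0.3438·0.022 + 0.2612·0.032 + 0.3950·0.069 ≈ 0.04318... → 0.043.

0.043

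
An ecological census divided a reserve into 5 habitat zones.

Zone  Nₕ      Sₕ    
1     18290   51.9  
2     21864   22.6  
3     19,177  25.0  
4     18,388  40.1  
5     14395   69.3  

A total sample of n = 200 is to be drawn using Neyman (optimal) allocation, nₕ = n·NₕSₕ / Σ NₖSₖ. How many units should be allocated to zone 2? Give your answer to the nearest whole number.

27

Σ NₕSₕ = 18290·51.9 + 21864·22.6 + 19177·25.0 + 18388·40.1 + 14395·69.3 = 3657734.7.
Share for 2: 494126.4/3657734.7 = 0.13509.
n_2 = 200 × 0.13509 = 27.018... → 27.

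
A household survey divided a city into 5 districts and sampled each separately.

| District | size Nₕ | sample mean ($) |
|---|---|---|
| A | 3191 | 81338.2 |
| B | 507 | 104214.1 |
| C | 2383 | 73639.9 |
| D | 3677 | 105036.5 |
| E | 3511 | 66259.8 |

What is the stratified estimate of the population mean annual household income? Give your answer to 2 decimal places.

N = 13269; weights Wₕ = Nₕ/N = (0.2405, 0.0382, 0.1796, 0.2771, 0.2646).
x̄_st = Σ Wₕ·x̄ₕ = 0.2405·81338.2 + 0.0382·104214.1 + 0.1796·73639.9 + 0.2771·105036.5 + 0.2646·66259.8 ≈ 83407.0386...
→ 83407.04.

83407.04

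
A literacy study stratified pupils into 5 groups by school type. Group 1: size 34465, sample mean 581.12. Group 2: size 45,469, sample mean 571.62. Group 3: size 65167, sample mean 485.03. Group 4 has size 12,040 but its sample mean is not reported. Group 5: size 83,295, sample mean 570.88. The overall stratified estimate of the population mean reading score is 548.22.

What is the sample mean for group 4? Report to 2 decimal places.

N = 34465 + 45469 + 65167 + 12040 + 83295 = 240436.
Overall total = μ·N = 548.22·240436 = 131811823.92.
Subtract the known strata: 34465·581.12 + 45469·571.62 + 65167·485.03 + 83295·570.88 = 125178690.19.
Remaining total for group 4: 131811823.92 − 125178690.19 = 6633133.73.
Divide by its size: 6633133.73 / 12040 = 550.9247... → 550.92.

550.92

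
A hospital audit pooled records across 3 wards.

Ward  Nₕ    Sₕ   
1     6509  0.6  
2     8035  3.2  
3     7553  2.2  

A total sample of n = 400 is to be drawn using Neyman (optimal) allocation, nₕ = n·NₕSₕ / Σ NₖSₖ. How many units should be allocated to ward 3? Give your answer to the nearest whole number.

144

Σ NₕSₕ = 6509·0.6 + 8035·3.2 + 7553·2.2 = 46234.
Share for 3: 16616.6/46234 = 0.35940.
n_3 = 400 × 0.35940 = 143.761... → 144.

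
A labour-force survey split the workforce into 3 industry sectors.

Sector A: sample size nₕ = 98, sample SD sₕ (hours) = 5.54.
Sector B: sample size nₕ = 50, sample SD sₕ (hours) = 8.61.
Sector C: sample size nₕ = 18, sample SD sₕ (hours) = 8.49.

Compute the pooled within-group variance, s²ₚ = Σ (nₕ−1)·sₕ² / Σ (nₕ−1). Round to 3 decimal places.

48.067

Degrees of freedom: 97 + 49 + 17 = 163.
Σ(nₕ−1)sₕ² = 97·30.6916 + 49·74.1321 + 17·72.0801 = 7834.9198.
s²ₚ = 7834.9198 / 163 = 48.06699... → 48.067.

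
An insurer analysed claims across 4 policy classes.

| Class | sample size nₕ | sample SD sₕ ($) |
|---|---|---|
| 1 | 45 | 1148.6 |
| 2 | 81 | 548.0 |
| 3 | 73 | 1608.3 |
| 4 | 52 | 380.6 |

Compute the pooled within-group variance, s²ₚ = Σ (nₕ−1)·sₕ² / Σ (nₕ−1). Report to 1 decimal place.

1116184.9

1: (45−1)·1148.6² = 44·1319281.96 = 58048406.24
2: (81−1)·548.0² = 80·300304 = 24024320
3: (73−1)·1608.3² = 72·2586628.89 = 186237280.08
4: (52−1)·380.6² = 51·144856.36 = 7387674.36
Numerator = 275697680.68; denominator = Σ(nₕ−1) = 247.
s²ₚ = 275697680.68/247 = 1116184.942... → 1116184.9.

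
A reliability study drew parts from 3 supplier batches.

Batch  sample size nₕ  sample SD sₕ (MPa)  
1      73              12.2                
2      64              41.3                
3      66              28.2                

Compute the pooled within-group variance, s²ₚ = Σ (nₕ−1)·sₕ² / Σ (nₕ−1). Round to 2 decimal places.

1: (73−1)·12.2² = 72·148.84 = 10716.48
2: (64−1)·41.3² = 63·1705.69 = 107458.47
3: (66−1)·28.2² = 65·795.24 = 51690.6
Numerator = 169865.55; denominator = Σ(nₕ−1) = 200.
s²ₚ = 169865.55/200 = 849.3278... → 849.33.

849.33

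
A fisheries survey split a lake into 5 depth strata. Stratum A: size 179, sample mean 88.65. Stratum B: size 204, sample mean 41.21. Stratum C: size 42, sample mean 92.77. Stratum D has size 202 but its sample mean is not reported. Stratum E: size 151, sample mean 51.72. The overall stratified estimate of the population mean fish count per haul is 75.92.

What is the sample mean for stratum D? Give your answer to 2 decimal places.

Σ Nₕx̄ₕ = N·μ, so 202·x̄_D = 778·75.92 − (179·88.65 + 204·41.21 + 42·92.77 + 151·51.72).
= 59065.76 − 35981.25 = 23084.51.
x̄_D = 23084.51 / 202 = 114.2798... → 114.28.

114.28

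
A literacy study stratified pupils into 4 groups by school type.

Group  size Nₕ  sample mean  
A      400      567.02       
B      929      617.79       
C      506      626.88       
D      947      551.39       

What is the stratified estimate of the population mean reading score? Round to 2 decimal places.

589.54

N = 2782; weights Wₕ = Nₕ/N = (0.1438, 0.3339, 0.1819, 0.3404).
x̄_st = Σ Wₕ·x̄ₕ = 0.1438·567.02 + 0.3339·617.79 + 0.1819·626.88 + 0.3404·551.39 ≈ 589.5408...
→ 589.54.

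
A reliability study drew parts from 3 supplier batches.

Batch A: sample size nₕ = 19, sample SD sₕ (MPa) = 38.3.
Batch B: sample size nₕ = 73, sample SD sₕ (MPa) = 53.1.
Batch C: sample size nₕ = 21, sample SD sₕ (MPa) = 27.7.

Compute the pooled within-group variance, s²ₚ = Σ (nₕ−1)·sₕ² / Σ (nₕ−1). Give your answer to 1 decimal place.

A: (19−1)·38.3² = 18·1466.89 = 26404.02
B: (73−1)·53.1² = 72·2819.61 = 203011.92
C: (21−1)·27.7² = 20·767.29 = 15345.8
Numerator = 244761.74; denominator = Σ(nₕ−1) = 110.
s²ₚ = 244761.74/110 = 2225.107... → 2225.1.

2225.1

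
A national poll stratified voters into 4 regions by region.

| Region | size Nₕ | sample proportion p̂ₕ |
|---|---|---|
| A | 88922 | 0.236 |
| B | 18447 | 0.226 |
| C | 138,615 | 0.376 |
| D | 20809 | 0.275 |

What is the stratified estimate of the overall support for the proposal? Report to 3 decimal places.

N = 88922 + 18447 + 138615 + 20809 = 266793.
Overall proportion = Σ (Nₕ/N)·p̂ₕ.
Σ Nₕp̂ₕ = 20985.592 + 4169.022 + 52119.24 + 5722.475 = 82996.329.
82996.329 / 266793 = 0.31109... → 0.311.

0.311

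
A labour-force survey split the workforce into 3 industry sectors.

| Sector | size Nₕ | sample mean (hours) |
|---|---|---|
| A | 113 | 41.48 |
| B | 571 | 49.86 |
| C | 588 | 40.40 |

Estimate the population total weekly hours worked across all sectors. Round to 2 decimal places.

56912.50

A: 113·41.48 = 4687.24
B: 571·49.86 = 28470.06
C: 588·40.40 = 23755.2
τ̂ = Σ Nₕx̄ₕ = 56912.50.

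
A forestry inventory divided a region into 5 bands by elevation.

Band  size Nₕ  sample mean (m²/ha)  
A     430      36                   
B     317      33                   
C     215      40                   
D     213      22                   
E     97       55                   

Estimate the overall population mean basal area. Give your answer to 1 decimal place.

35.0

N = 1272; weights Wₕ = Nₕ/N = (0.3381, 0.2492, 0.1690, 0.1675, 0.0763).
x̄_st = Σ Wₕ·x̄ₕ = 0.3381·36 + 0.2492·33 + 0.1690·40 + 0.1675·22 + 0.0763·55 ≈ 35.033...
→ 35.0.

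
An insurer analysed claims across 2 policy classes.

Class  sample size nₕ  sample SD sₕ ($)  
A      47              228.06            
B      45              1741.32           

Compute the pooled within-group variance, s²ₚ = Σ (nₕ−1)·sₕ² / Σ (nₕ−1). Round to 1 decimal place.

A: (47−1)·228.06² = 46·52011.3636 = 2392522.7256
B: (45−1)·1741.32² = 44·3032195.3424 = 133416595.0656
Numerator = 135809117.7912; denominator = Σ(nₕ−1) = 90.
s²ₚ = 135809117.7912/90 = 1508990.198... → 1508990.2.

1508990.2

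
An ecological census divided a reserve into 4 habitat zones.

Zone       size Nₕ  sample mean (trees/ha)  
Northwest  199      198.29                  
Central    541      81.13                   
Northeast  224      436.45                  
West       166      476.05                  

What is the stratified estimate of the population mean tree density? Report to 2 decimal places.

N = 1130; weights Wₕ = Nₕ/N = (0.1761, 0.4788, 0.1982, 0.1469).
x̄_st = Σ Wₕ·x̄ₕ = 0.1761·198.29 + 0.4788·81.13 + 0.1982·436.45 + 0.1469·476.05 ≈ 230.2125...
→ 230.21.

230.21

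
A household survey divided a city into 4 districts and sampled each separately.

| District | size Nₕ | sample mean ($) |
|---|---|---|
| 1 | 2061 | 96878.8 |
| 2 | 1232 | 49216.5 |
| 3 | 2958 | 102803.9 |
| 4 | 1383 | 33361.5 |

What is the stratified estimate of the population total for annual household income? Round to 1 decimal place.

Population total = Σ Nₕ·x̄ₕ (each stratum's size times its mean).
2061·96878.8 + 1232·49216.5 + 2958·102803.9 + 1383·33361.5 = 199667206.8 + 60634728 + 304093936.2 + 46138954.5 = 610534825.5.

610534825.5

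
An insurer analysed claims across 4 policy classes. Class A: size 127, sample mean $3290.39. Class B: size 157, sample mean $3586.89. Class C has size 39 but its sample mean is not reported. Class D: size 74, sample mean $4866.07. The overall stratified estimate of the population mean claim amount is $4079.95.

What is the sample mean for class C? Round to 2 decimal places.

Σ Nₕx̄ₕ = N·μ, so 39·x̄_C = 397·4079.95 − (127·3290.39 + 157·3586.89 + 74·4866.07).
= 1619740.15 − 1341110.44 = 278629.71.
x̄_C = 278629.71 / 39 = 7144.3515... → 7144.35.

7144.35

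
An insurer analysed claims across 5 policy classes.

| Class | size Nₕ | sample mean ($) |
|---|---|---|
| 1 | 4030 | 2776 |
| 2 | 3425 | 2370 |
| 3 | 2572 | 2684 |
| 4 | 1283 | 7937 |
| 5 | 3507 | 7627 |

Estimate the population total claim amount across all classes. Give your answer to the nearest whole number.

1: 4030·2776 = 11187280
2: 3425·2370 = 8117250
3: 2572·2684 = 6903248
4: 1283·7937 = 10183171
5: 3507·7627 = 26747889
τ̂ = Σ Nₕx̄ₕ = 63138838.

63138838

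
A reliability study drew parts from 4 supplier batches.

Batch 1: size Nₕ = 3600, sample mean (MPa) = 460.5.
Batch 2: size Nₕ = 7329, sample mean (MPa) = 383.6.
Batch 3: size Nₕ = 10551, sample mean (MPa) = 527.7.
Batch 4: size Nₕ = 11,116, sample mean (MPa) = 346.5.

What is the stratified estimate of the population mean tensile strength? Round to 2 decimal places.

426.08

x̄_st = (Σ Nₕx̄ₕ) / (Σ Nₕ) = (3600·460.5 + 7329·383.6 + 10551·527.7 + 11116·346.5) / 32596
= 13888661.1 / 32596 = 426.0848... → 426.08.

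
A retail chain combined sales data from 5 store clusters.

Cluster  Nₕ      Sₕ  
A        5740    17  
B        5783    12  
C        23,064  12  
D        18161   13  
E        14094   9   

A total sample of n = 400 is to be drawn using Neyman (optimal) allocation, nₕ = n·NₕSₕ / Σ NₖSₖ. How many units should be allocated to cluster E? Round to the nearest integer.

Σ NₕSₕ = 5740·17 + 5783·12 + 23064·12 + 18161·13 + 14094·9 = 806683.
Share for E: 126846/806683 = 0.15724.
n_E = 400 × 0.15724 = 62.898... → 63.

63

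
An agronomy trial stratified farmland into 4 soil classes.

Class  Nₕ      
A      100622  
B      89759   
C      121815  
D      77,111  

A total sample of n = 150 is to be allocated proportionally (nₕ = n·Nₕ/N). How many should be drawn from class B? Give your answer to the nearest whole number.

35

N = 100622 + 89759 + 121815 + 77111 = 389307.
n_B = 150·89759/389307 = 34.584... → 35.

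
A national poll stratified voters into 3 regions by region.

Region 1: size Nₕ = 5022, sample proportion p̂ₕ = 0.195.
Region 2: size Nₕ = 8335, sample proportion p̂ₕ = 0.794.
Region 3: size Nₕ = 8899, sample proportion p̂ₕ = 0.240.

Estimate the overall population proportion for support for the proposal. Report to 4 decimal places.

0.4373

Wₕ = Nₕ/N with N = 22256: 0.2256, 0.3745, 0.3998.
p̂_st = 0.2256·0.195 + 0.3745·0.794 + 0.3998·0.240 ≈ 0.437322... → 0.4373.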